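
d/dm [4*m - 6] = 4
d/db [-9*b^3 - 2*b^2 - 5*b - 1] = -27*b^2 - 4*b - 5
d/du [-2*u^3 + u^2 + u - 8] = -6*u^2 + 2*u + 1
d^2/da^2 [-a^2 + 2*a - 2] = -2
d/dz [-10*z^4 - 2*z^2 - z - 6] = -40*z^3 - 4*z - 1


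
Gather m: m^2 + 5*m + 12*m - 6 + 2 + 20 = m^2 + 17*m + 16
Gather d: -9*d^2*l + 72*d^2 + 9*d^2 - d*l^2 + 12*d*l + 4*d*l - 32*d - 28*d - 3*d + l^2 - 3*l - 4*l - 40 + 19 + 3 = d^2*(81 - 9*l) + d*(-l^2 + 16*l - 63) + l^2 - 7*l - 18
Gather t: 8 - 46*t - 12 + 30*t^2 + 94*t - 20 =30*t^2 + 48*t - 24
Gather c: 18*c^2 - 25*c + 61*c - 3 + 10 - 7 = 18*c^2 + 36*c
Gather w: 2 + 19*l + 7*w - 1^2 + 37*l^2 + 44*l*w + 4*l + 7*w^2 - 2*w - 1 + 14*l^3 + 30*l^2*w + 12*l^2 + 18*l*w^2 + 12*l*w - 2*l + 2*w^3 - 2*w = 14*l^3 + 49*l^2 + 21*l + 2*w^3 + w^2*(18*l + 7) + w*(30*l^2 + 56*l + 3)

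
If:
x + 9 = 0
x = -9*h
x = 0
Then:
No Solution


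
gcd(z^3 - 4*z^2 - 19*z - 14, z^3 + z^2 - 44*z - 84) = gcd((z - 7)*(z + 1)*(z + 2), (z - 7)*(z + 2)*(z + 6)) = z^2 - 5*z - 14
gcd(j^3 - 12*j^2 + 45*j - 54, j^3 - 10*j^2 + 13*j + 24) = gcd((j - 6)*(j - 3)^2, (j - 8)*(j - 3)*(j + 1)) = j - 3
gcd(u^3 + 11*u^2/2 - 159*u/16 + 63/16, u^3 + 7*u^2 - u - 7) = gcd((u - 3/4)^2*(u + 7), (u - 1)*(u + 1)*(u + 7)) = u + 7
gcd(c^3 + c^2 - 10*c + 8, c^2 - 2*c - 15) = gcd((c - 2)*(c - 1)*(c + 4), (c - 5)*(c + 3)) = 1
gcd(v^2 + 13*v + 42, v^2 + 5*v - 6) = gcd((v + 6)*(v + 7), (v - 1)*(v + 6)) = v + 6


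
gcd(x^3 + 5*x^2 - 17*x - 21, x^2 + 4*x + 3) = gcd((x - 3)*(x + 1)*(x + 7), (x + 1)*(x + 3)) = x + 1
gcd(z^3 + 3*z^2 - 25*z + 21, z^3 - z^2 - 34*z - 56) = 1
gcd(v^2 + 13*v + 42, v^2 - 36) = v + 6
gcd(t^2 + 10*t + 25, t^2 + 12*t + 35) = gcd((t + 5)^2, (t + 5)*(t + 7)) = t + 5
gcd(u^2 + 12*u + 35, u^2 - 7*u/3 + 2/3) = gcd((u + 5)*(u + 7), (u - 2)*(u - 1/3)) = 1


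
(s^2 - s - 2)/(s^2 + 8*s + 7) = (s - 2)/(s + 7)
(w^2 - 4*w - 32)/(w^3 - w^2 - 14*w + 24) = (w - 8)/(w^2 - 5*w + 6)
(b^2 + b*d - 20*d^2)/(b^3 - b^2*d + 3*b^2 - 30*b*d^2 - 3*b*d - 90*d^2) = (b - 4*d)/(b^2 - 6*b*d + 3*b - 18*d)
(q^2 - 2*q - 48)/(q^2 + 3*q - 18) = (q - 8)/(q - 3)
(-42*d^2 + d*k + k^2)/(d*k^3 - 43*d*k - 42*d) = (42*d^2 - d*k - k^2)/(d*(-k^3 + 43*k + 42))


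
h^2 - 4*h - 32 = (h - 8)*(h + 4)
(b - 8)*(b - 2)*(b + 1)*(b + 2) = b^4 - 7*b^3 - 12*b^2 + 28*b + 32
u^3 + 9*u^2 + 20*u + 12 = (u + 1)*(u + 2)*(u + 6)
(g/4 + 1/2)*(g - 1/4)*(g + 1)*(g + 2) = g^4/4 + 19*g^3/16 + 27*g^2/16 + g/2 - 1/4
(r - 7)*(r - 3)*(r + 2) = r^3 - 8*r^2 + r + 42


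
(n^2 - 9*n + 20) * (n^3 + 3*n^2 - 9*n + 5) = n^5 - 6*n^4 - 16*n^3 + 146*n^2 - 225*n + 100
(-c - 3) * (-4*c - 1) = 4*c^2 + 13*c + 3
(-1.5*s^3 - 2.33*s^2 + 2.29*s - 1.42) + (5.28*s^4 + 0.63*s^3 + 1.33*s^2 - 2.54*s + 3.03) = 5.28*s^4 - 0.87*s^3 - 1.0*s^2 - 0.25*s + 1.61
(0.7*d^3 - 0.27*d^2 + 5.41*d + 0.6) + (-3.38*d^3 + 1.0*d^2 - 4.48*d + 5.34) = -2.68*d^3 + 0.73*d^2 + 0.93*d + 5.94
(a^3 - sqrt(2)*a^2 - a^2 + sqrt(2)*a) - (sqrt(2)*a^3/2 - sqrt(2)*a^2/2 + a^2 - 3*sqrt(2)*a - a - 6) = -sqrt(2)*a^3/2 + a^3 - 2*a^2 - sqrt(2)*a^2/2 + a + 4*sqrt(2)*a + 6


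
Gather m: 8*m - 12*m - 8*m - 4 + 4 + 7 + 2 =9 - 12*m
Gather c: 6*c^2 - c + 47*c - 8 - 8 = 6*c^2 + 46*c - 16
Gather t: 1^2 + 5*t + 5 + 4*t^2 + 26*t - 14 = 4*t^2 + 31*t - 8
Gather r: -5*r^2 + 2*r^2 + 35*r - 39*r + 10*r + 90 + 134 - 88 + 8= -3*r^2 + 6*r + 144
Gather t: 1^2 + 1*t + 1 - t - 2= 0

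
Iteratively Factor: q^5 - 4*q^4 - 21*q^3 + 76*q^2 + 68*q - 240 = (q - 3)*(q^4 - q^3 - 24*q^2 + 4*q + 80) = (q - 3)*(q - 2)*(q^3 + q^2 - 22*q - 40) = (q - 5)*(q - 3)*(q - 2)*(q^2 + 6*q + 8) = (q - 5)*(q - 3)*(q - 2)*(q + 4)*(q + 2)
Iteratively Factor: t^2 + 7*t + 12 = (t + 3)*(t + 4)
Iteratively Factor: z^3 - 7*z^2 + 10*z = (z - 5)*(z^2 - 2*z) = z*(z - 5)*(z - 2)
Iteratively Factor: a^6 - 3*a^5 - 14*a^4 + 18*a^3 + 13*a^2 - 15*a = (a)*(a^5 - 3*a^4 - 14*a^3 + 18*a^2 + 13*a - 15) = a*(a - 1)*(a^4 - 2*a^3 - 16*a^2 + 2*a + 15) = a*(a - 5)*(a - 1)*(a^3 + 3*a^2 - a - 3) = a*(a - 5)*(a - 1)*(a + 1)*(a^2 + 2*a - 3) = a*(a - 5)*(a - 1)*(a + 1)*(a + 3)*(a - 1)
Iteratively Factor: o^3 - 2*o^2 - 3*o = (o + 1)*(o^2 - 3*o) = o*(o + 1)*(o - 3)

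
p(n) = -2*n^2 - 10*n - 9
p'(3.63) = -24.52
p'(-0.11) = -9.56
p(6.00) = -141.00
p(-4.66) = -5.83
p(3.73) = -74.13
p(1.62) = -30.45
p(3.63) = -71.65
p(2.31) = -42.77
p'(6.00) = -34.00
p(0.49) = -14.38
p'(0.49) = -11.96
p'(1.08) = -14.32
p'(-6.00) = 14.00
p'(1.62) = -16.48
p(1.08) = -22.13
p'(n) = -4*n - 10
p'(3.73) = -24.92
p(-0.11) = -7.92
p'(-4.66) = 8.64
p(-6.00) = -21.00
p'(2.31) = -19.24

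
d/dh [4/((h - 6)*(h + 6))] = -8*h/(h^4 - 72*h^2 + 1296)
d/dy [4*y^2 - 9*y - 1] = 8*y - 9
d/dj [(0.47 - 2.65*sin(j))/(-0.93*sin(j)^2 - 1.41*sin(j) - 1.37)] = (-2.4645*sin(j)^2 + 0.8742*sin(j) + 4.2932)*cos(j)/(0.8649*sin(j)^4 + 2.6226*sin(j)^3 + 4.5363*sin(j)^2 + 3.8634*sin(j) + 1.8769)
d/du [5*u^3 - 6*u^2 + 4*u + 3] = 15*u^2 - 12*u + 4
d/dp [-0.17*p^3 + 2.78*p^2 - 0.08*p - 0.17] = -0.51*p^2 + 5.56*p - 0.08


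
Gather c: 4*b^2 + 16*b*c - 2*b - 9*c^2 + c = 4*b^2 - 2*b - 9*c^2 + c*(16*b + 1)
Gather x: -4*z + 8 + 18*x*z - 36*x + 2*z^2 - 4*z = x*(18*z - 36) + 2*z^2 - 8*z + 8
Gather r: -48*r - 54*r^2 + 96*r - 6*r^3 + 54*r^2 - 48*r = -6*r^3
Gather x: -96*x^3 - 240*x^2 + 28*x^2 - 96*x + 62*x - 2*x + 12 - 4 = -96*x^3 - 212*x^2 - 36*x + 8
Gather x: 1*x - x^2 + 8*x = -x^2 + 9*x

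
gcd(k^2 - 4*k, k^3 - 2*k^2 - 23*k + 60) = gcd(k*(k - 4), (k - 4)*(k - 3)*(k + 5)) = k - 4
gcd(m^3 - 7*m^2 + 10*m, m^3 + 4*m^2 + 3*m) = m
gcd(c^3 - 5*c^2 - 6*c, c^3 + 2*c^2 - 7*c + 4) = 1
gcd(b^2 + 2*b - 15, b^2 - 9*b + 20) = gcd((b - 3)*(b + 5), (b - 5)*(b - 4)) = 1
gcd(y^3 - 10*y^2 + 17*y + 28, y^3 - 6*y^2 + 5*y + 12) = y^2 - 3*y - 4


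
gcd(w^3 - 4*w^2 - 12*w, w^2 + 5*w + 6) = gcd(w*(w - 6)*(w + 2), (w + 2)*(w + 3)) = w + 2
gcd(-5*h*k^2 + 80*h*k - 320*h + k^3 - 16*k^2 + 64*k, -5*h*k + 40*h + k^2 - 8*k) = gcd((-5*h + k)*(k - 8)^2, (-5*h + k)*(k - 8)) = 5*h*k - 40*h - k^2 + 8*k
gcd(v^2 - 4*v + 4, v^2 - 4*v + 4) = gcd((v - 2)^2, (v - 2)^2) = v^2 - 4*v + 4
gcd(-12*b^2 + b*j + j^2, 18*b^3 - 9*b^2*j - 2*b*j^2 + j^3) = 3*b - j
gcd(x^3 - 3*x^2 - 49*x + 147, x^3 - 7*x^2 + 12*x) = x - 3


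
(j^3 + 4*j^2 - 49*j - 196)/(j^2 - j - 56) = (j^2 - 3*j - 28)/(j - 8)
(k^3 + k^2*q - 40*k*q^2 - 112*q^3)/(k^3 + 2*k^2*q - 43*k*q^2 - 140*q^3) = (k + 4*q)/(k + 5*q)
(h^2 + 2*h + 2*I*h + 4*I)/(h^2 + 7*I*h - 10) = (h + 2)/(h + 5*I)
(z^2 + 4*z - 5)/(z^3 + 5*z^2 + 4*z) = (z^2 + 4*z - 5)/(z*(z^2 + 5*z + 4))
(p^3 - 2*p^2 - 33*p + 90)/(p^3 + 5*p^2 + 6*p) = (p^3 - 2*p^2 - 33*p + 90)/(p*(p^2 + 5*p + 6))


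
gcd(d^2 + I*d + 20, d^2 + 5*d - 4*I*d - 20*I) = d - 4*I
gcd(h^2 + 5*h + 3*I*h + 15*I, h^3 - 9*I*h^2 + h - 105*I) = h + 3*I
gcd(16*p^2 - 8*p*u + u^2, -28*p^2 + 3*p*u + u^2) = 4*p - u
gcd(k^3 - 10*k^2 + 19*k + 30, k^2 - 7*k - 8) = k + 1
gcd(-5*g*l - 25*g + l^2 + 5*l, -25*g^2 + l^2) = 5*g - l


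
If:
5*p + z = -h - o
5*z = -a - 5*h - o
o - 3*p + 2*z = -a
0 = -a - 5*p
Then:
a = -20*z/31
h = -21*z/31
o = -30*z/31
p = 4*z/31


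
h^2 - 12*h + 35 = (h - 7)*(h - 5)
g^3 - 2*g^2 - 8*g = g*(g - 4)*(g + 2)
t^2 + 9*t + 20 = (t + 4)*(t + 5)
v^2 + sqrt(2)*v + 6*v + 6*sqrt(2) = (v + 6)*(v + sqrt(2))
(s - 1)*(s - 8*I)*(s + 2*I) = s^3 - s^2 - 6*I*s^2 + 16*s + 6*I*s - 16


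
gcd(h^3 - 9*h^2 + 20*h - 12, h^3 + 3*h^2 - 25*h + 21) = h - 1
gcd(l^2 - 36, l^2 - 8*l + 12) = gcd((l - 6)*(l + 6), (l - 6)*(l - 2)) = l - 6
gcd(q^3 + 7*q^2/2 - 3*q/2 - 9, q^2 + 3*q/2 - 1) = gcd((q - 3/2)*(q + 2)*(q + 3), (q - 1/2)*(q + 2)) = q + 2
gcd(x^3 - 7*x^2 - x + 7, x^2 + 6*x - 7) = x - 1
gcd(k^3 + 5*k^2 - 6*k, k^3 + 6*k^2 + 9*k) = k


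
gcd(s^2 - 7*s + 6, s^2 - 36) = s - 6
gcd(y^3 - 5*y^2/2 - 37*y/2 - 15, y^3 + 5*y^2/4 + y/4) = y + 1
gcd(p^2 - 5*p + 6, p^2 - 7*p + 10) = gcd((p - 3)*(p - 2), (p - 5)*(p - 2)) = p - 2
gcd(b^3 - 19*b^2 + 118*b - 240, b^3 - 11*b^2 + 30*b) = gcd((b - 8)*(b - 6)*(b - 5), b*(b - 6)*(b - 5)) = b^2 - 11*b + 30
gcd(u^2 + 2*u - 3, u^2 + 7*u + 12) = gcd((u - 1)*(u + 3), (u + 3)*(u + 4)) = u + 3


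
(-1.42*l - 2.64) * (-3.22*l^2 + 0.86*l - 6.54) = 4.5724*l^3 + 7.2796*l^2 + 7.0164*l + 17.2656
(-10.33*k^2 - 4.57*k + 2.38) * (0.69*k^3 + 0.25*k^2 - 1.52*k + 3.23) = -7.1277*k^5 - 5.7358*k^4 + 16.2013*k^3 - 25.8245*k^2 - 18.3787*k + 7.6874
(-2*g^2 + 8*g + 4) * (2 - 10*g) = 20*g^3 - 84*g^2 - 24*g + 8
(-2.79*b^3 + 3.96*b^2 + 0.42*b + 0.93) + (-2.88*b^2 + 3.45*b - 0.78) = -2.79*b^3 + 1.08*b^2 + 3.87*b + 0.15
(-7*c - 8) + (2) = -7*c - 6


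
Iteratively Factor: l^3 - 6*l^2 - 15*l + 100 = (l - 5)*(l^2 - l - 20) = (l - 5)*(l + 4)*(l - 5)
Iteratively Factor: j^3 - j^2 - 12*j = (j - 4)*(j^2 + 3*j) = (j - 4)*(j + 3)*(j)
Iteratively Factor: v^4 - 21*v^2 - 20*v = (v)*(v^3 - 21*v - 20) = v*(v - 5)*(v^2 + 5*v + 4) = v*(v - 5)*(v + 4)*(v + 1)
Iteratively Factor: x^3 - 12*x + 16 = (x - 2)*(x^2 + 2*x - 8) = (x - 2)^2*(x + 4)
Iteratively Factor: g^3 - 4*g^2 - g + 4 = (g + 1)*(g^2 - 5*g + 4) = (g - 1)*(g + 1)*(g - 4)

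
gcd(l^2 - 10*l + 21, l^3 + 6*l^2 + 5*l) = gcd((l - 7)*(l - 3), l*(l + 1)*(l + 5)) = 1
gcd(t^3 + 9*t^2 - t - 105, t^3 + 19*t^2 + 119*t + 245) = t^2 + 12*t + 35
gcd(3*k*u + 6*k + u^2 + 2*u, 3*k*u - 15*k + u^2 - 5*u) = 3*k + u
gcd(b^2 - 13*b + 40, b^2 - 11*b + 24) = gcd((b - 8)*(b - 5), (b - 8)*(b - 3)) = b - 8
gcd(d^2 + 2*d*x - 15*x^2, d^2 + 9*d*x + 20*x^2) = d + 5*x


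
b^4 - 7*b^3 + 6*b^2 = b^2*(b - 6)*(b - 1)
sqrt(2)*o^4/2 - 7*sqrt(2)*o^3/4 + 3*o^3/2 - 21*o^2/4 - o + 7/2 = (o - 7/2)*(o - sqrt(2)/2)*(o + sqrt(2))*(sqrt(2)*o/2 + 1)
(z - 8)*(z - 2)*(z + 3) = z^3 - 7*z^2 - 14*z + 48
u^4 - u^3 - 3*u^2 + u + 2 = (u - 2)*(u - 1)*(u + 1)^2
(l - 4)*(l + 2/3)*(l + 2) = l^3 - 4*l^2/3 - 28*l/3 - 16/3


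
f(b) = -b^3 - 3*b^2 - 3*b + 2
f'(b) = -3*b^2 - 6*b - 3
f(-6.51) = 170.28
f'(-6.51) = -91.08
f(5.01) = -214.08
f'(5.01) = -108.36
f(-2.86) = 9.43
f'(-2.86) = -10.38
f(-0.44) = 2.82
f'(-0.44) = -0.94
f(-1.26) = 3.02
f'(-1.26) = -0.20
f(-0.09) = 2.25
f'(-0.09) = -2.48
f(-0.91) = 3.00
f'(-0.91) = -0.02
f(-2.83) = 9.13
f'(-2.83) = -10.05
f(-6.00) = 128.00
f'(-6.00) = -75.00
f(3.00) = -61.00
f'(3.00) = -48.00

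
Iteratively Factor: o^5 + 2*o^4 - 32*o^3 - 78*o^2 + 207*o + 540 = (o + 3)*(o^4 - o^3 - 29*o^2 + 9*o + 180) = (o + 3)^2*(o^3 - 4*o^2 - 17*o + 60) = (o - 3)*(o + 3)^2*(o^2 - o - 20) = (o - 5)*(o - 3)*(o + 3)^2*(o + 4)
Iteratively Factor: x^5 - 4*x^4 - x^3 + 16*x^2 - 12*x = (x - 2)*(x^4 - 2*x^3 - 5*x^2 + 6*x) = x*(x - 2)*(x^3 - 2*x^2 - 5*x + 6) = x*(x - 2)*(x + 2)*(x^2 - 4*x + 3) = x*(x - 3)*(x - 2)*(x + 2)*(x - 1)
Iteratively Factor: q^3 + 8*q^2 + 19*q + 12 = (q + 1)*(q^2 + 7*q + 12) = (q + 1)*(q + 3)*(q + 4)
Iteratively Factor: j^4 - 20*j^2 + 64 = (j + 2)*(j^3 - 2*j^2 - 16*j + 32) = (j + 2)*(j + 4)*(j^2 - 6*j + 8) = (j - 2)*(j + 2)*(j + 4)*(j - 4)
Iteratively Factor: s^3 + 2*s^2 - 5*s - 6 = (s + 1)*(s^2 + s - 6) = (s - 2)*(s + 1)*(s + 3)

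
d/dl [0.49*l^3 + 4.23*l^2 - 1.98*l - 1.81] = 1.47*l^2 + 8.46*l - 1.98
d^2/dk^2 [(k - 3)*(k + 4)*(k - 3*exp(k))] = -3*k^2*exp(k) - 15*k*exp(k) + 6*k + 24*exp(k) + 2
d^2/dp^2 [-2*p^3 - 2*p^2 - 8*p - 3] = -12*p - 4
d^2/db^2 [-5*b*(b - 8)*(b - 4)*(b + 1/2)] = -60*b^2 + 345*b - 260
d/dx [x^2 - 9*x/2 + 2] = 2*x - 9/2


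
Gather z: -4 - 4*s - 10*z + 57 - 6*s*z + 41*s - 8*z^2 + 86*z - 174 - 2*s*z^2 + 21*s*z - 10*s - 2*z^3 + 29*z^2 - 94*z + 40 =27*s - 2*z^3 + z^2*(21 - 2*s) + z*(15*s - 18) - 81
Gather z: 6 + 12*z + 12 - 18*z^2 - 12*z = 18 - 18*z^2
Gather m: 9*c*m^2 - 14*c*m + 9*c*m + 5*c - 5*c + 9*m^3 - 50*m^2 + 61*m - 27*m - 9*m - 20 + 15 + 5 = 9*m^3 + m^2*(9*c - 50) + m*(25 - 5*c)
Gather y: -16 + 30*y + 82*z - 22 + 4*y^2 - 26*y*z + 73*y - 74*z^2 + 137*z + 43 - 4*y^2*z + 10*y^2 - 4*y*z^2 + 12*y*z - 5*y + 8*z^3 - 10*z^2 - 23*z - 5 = y^2*(14 - 4*z) + y*(-4*z^2 - 14*z + 98) + 8*z^3 - 84*z^2 + 196*z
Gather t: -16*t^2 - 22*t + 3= -16*t^2 - 22*t + 3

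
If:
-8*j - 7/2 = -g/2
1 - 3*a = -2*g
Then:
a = 32*j/3 + 5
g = 16*j + 7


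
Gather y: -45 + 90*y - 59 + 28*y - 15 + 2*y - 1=120*y - 120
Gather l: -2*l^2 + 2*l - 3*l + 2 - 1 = -2*l^2 - l + 1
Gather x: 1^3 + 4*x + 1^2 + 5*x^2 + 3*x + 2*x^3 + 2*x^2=2*x^3 + 7*x^2 + 7*x + 2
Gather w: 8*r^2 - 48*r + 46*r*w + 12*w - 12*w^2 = 8*r^2 - 48*r - 12*w^2 + w*(46*r + 12)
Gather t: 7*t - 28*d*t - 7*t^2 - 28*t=-7*t^2 + t*(-28*d - 21)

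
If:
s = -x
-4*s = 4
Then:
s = -1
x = 1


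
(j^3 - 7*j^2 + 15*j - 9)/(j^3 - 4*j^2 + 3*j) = (j - 3)/j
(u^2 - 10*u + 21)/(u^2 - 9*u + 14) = (u - 3)/(u - 2)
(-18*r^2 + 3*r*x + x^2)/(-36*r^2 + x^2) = (-3*r + x)/(-6*r + x)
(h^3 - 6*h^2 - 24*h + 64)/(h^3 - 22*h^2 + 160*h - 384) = (h^2 + 2*h - 8)/(h^2 - 14*h + 48)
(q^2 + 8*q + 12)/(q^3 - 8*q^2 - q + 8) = (q^2 + 8*q + 12)/(q^3 - 8*q^2 - q + 8)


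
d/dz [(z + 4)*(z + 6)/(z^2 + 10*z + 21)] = 6*(-z - 5)/(z^4 + 20*z^3 + 142*z^2 + 420*z + 441)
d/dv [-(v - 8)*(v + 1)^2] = 3*(5 - v)*(v + 1)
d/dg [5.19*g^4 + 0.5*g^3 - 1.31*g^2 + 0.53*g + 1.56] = 20.76*g^3 + 1.5*g^2 - 2.62*g + 0.53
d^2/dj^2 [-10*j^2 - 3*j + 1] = -20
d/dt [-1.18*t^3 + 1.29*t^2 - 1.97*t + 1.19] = -3.54*t^2 + 2.58*t - 1.97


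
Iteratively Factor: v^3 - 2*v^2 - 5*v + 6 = (v - 3)*(v^2 + v - 2) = (v - 3)*(v - 1)*(v + 2)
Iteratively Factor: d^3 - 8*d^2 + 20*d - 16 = (d - 2)*(d^2 - 6*d + 8) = (d - 2)^2*(d - 4)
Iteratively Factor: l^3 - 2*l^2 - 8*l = (l)*(l^2 - 2*l - 8) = l*(l + 2)*(l - 4)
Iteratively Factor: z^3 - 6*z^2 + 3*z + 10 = (z - 2)*(z^2 - 4*z - 5) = (z - 2)*(z + 1)*(z - 5)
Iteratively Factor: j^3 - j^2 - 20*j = (j)*(j^2 - j - 20) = j*(j + 4)*(j - 5)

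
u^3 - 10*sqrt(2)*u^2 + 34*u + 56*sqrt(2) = (u - 7*sqrt(2))*(u - 4*sqrt(2))*(u + sqrt(2))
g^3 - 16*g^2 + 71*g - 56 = (g - 8)*(g - 7)*(g - 1)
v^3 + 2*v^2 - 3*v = v*(v - 1)*(v + 3)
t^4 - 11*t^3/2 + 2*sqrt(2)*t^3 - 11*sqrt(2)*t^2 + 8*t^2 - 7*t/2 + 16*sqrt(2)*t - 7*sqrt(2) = (t - 7/2)*(t - 1)^2*(t + 2*sqrt(2))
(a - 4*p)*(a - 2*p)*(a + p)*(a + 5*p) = a^4 - 23*a^2*p^2 + 18*a*p^3 + 40*p^4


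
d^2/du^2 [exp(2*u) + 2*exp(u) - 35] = (4*exp(u) + 2)*exp(u)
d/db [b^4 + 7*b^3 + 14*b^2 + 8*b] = 4*b^3 + 21*b^2 + 28*b + 8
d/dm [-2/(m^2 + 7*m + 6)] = 2*(2*m + 7)/(m^2 + 7*m + 6)^2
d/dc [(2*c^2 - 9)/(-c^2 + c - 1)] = (2*c^2 - 22*c + 9)/(c^4 - 2*c^3 + 3*c^2 - 2*c + 1)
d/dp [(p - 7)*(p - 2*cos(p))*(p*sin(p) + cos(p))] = p*(p - 7)*(p - 2*cos(p))*cos(p) + (p - 7)*(p*sin(p) + cos(p))*(2*sin(p) + 1) + (p - 2*cos(p))*(p*sin(p) + cos(p))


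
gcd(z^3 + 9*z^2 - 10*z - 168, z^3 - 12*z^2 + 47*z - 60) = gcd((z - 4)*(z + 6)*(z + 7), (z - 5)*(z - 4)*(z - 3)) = z - 4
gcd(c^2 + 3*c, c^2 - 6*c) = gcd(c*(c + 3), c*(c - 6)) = c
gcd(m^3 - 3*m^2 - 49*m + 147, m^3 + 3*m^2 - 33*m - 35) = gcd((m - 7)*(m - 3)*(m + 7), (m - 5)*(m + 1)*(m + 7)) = m + 7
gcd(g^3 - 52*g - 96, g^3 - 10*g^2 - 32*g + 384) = g^2 - 2*g - 48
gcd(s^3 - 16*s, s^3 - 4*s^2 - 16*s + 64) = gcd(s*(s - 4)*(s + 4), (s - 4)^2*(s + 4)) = s^2 - 16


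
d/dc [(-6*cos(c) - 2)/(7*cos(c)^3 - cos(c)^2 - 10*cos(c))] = 4*(-21*cos(c)^3 - 9*cos(c)^2 + cos(c) + 5)*sin(c)/((7*sin(c)^2 + cos(c) + 3)^2*cos(c)^2)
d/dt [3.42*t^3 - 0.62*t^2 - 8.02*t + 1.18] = 10.26*t^2 - 1.24*t - 8.02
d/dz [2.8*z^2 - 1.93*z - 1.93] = 5.6*z - 1.93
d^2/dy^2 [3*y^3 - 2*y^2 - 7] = 18*y - 4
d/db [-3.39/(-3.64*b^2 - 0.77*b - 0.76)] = (-24.6792*b - 2.6103)/(3.64*b^2 + 0.77*b + 0.76)^2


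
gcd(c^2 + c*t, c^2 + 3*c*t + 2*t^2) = c + t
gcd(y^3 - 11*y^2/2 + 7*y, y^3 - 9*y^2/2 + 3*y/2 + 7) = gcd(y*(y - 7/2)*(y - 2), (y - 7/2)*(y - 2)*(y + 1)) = y^2 - 11*y/2 + 7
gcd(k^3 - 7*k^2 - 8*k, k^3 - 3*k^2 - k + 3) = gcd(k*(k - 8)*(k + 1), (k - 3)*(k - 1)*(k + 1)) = k + 1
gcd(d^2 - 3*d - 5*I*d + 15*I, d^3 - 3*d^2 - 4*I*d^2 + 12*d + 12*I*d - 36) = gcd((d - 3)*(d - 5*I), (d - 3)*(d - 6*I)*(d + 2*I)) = d - 3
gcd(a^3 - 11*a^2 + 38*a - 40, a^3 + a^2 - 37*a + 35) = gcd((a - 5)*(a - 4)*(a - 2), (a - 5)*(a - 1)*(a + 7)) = a - 5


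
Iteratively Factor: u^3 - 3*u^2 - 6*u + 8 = (u - 1)*(u^2 - 2*u - 8) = (u - 4)*(u - 1)*(u + 2)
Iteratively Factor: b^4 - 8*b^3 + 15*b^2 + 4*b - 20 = (b - 2)*(b^3 - 6*b^2 + 3*b + 10) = (b - 2)*(b + 1)*(b^2 - 7*b + 10) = (b - 2)^2*(b + 1)*(b - 5)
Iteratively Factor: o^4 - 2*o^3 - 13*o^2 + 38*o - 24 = (o + 4)*(o^3 - 6*o^2 + 11*o - 6) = (o - 2)*(o + 4)*(o^2 - 4*o + 3) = (o - 2)*(o - 1)*(o + 4)*(o - 3)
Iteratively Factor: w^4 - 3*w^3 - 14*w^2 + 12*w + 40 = (w + 2)*(w^3 - 5*w^2 - 4*w + 20) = (w + 2)^2*(w^2 - 7*w + 10) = (w - 5)*(w + 2)^2*(w - 2)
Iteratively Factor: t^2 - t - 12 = (t - 4)*(t + 3)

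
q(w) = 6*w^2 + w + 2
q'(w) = 12*w + 1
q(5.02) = 158.22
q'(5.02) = 61.24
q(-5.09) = 152.36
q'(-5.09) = -60.08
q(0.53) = 4.22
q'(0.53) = 7.36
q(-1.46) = 13.33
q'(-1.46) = -16.52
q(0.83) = 6.96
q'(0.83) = 10.96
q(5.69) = 201.95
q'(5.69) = 69.28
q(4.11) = 107.46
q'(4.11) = 50.32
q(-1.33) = 11.28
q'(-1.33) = -14.96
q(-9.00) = 479.00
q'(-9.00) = -107.00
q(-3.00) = 53.00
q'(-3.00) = -35.00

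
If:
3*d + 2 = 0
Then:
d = -2/3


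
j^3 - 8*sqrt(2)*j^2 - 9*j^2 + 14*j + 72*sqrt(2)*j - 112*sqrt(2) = (j - 7)*(j - 2)*(j - 8*sqrt(2))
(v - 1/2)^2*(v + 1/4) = v^3 - 3*v^2/4 + 1/16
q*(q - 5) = q^2 - 5*q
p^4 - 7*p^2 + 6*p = p*(p - 2)*(p - 1)*(p + 3)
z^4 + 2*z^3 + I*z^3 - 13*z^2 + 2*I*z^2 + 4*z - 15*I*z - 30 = (z - 3)*(z + 5)*(z - I)*(z + 2*I)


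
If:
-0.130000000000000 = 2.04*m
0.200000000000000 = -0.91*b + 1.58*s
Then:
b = 1.73626373626374*s - 0.21978021978022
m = -0.06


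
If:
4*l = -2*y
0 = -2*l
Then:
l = 0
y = 0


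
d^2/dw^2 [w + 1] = 0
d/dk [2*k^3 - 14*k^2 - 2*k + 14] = 6*k^2 - 28*k - 2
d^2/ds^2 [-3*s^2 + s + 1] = -6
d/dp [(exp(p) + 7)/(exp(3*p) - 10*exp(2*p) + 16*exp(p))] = (-2*exp(3*p) - 11*exp(2*p) + 140*exp(p) - 112)*exp(-p)/(exp(4*p) - 20*exp(3*p) + 132*exp(2*p) - 320*exp(p) + 256)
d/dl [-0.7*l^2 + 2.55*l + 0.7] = 2.55 - 1.4*l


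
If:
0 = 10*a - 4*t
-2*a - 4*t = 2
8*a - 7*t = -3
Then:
No Solution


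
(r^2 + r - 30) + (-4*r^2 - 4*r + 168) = -3*r^2 - 3*r + 138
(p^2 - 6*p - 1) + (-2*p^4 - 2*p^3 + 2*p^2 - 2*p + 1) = -2*p^4 - 2*p^3 + 3*p^2 - 8*p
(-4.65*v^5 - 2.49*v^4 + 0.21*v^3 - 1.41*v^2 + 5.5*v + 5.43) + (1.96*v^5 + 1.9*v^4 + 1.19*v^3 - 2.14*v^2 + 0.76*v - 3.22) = -2.69*v^5 - 0.59*v^4 + 1.4*v^3 - 3.55*v^2 + 6.26*v + 2.21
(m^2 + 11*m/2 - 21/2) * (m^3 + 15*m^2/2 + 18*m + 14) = m^5 + 13*m^4 + 195*m^3/4 + 137*m^2/4 - 112*m - 147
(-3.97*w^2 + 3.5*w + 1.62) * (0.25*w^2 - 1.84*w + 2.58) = -0.9925*w^4 + 8.1798*w^3 - 16.2776*w^2 + 6.0492*w + 4.1796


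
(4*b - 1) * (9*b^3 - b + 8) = 36*b^4 - 9*b^3 - 4*b^2 + 33*b - 8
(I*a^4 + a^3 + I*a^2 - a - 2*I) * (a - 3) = I*a^5 + a^4 - 3*I*a^4 - 3*a^3 + I*a^3 - a^2 - 3*I*a^2 + 3*a - 2*I*a + 6*I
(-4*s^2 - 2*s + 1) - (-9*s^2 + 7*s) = 5*s^2 - 9*s + 1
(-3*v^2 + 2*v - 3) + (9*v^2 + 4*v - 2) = 6*v^2 + 6*v - 5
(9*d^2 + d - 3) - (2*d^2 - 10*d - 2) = 7*d^2 + 11*d - 1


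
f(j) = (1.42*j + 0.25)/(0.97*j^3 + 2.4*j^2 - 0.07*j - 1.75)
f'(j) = (1.42*j + 0.25)*(-2.91*j^2 - 4.8*j + 0.07)/(0.97*j^3 + 2.4*j^2 - 0.07*j - 1.75)^2 + 1.42/(0.97*j^3 + 2.4*j^2 - 0.07*j - 1.75)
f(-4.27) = 0.18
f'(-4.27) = 0.13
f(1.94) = 0.21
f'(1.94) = -0.20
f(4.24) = 0.05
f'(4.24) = -0.02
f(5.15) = 0.04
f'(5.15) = -0.01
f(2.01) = 0.20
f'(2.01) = -0.18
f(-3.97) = 0.22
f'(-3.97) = 0.18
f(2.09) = 0.18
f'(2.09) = -0.16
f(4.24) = 0.05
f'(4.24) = -0.02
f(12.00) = 0.01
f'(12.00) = -0.00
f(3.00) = 0.10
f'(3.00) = -0.06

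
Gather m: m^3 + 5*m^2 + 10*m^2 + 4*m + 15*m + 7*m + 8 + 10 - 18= m^3 + 15*m^2 + 26*m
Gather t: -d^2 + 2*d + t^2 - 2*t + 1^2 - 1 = -d^2 + 2*d + t^2 - 2*t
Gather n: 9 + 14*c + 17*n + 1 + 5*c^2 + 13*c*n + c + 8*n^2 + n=5*c^2 + 15*c + 8*n^2 + n*(13*c + 18) + 10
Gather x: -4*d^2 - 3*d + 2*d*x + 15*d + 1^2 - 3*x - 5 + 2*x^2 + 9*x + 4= -4*d^2 + 12*d + 2*x^2 + x*(2*d + 6)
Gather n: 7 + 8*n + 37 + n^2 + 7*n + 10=n^2 + 15*n + 54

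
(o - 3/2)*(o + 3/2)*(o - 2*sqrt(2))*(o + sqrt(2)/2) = o^4 - 3*sqrt(2)*o^3/2 - 17*o^2/4 + 27*sqrt(2)*o/8 + 9/2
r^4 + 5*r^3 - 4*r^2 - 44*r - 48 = (r - 3)*(r + 2)^2*(r + 4)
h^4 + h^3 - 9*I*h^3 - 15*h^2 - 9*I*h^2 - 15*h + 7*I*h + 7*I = (h + 1)*(h - 7*I)*(h - I)^2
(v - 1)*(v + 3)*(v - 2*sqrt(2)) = v^3 - 2*sqrt(2)*v^2 + 2*v^2 - 4*sqrt(2)*v - 3*v + 6*sqrt(2)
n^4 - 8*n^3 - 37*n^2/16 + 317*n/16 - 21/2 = (n - 8)*(n - 1)*(n - 3/4)*(n + 7/4)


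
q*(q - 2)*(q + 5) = q^3 + 3*q^2 - 10*q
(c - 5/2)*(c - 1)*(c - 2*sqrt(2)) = c^3 - 7*c^2/2 - 2*sqrt(2)*c^2 + 5*c/2 + 7*sqrt(2)*c - 5*sqrt(2)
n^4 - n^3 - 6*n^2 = n^2*(n - 3)*(n + 2)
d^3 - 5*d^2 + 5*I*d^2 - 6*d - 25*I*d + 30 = (d - 5)*(d + 2*I)*(d + 3*I)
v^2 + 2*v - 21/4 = (v - 3/2)*(v + 7/2)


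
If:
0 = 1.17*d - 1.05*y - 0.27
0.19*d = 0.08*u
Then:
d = 0.897435897435897*y + 0.230769230769231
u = 2.13141025641026*y + 0.548076923076923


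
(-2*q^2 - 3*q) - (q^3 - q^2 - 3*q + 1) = -q^3 - q^2 - 1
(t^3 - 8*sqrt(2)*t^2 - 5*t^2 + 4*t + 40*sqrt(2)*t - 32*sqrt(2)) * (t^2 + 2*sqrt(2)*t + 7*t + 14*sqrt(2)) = t^5 - 6*sqrt(2)*t^4 + 2*t^4 - 63*t^3 - 12*sqrt(2)*t^3 - 36*t^2 + 186*sqrt(2)*t^2 - 168*sqrt(2)*t + 992*t - 896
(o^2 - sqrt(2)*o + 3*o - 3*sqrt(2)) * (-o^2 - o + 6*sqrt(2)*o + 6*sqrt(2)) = -o^4 - 4*o^3 + 7*sqrt(2)*o^3 - 15*o^2 + 28*sqrt(2)*o^2 - 48*o + 21*sqrt(2)*o - 36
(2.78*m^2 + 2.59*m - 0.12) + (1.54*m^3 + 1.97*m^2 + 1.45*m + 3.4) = 1.54*m^3 + 4.75*m^2 + 4.04*m + 3.28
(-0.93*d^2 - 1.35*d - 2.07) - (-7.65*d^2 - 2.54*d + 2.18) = 6.72*d^2 + 1.19*d - 4.25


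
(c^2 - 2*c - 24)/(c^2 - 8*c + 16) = (c^2 - 2*c - 24)/(c^2 - 8*c + 16)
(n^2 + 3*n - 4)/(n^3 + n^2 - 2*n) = (n + 4)/(n*(n + 2))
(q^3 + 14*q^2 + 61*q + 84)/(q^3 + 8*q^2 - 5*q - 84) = (q + 3)/(q - 3)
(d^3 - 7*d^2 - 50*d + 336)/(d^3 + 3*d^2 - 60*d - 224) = (d - 6)/(d + 4)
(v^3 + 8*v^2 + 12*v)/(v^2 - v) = (v^2 + 8*v + 12)/(v - 1)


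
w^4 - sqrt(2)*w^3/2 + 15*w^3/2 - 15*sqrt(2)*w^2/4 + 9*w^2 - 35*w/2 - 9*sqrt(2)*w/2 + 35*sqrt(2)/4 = (w - 1)*(w + 7/2)*(w + 5)*(w - sqrt(2)/2)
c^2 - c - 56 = (c - 8)*(c + 7)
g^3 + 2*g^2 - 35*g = g*(g - 5)*(g + 7)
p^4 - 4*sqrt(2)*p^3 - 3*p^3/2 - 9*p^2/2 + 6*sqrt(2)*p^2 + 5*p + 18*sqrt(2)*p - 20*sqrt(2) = (p - 5/2)*(p - 1)*(p + 2)*(p - 4*sqrt(2))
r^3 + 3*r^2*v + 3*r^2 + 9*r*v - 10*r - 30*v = (r - 2)*(r + 5)*(r + 3*v)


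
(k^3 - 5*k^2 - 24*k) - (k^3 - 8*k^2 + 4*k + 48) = 3*k^2 - 28*k - 48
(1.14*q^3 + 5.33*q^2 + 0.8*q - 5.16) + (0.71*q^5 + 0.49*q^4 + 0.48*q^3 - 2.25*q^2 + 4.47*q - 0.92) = 0.71*q^5 + 0.49*q^4 + 1.62*q^3 + 3.08*q^2 + 5.27*q - 6.08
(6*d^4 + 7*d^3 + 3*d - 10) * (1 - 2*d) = -12*d^5 - 8*d^4 + 7*d^3 - 6*d^2 + 23*d - 10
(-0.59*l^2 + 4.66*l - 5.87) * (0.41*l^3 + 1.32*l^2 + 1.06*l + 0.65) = -0.2419*l^5 + 1.1318*l^4 + 3.1191*l^3 - 3.1923*l^2 - 3.1932*l - 3.8155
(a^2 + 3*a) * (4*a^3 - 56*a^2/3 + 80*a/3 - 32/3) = 4*a^5 - 20*a^4/3 - 88*a^3/3 + 208*a^2/3 - 32*a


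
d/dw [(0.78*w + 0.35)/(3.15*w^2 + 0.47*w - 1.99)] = (2.457*w^2 + 0.3666*w - (0.78*w + 0.35)*(6.3*w + 0.47) - 1.5522)/(3.15*w^2 + 0.47*w - 1.99)^2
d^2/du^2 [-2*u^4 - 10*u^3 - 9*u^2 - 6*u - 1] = -24*u^2 - 60*u - 18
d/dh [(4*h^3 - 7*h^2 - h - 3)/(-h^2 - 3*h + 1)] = 2*(-2*h^4 - 12*h^3 + 16*h^2 - 10*h - 5)/(h^4 + 6*h^3 + 7*h^2 - 6*h + 1)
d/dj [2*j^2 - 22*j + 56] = 4*j - 22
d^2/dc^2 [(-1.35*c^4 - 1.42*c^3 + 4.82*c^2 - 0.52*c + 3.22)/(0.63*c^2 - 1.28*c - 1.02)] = (-1.07163*c^6 + 6.53184*c^5 - 8.06598*c^4 - 27.31808*c^3 - 1.726092*c^2 - 26.448768*c + 26.07692)/(0.250047*c^6 - 1.524096*c^5 + 1.882062*c^4 + 2.838016*c^3 - 3.047148*c^2 - 3.995136*c - 1.061208)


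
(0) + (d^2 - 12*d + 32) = d^2 - 12*d + 32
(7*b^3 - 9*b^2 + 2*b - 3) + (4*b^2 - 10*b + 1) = 7*b^3 - 5*b^2 - 8*b - 2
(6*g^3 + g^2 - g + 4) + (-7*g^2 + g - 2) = 6*g^3 - 6*g^2 + 2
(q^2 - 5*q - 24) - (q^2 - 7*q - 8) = 2*q - 16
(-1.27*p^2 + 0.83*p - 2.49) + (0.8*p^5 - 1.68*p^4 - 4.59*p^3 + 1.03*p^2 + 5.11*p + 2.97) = 0.8*p^5 - 1.68*p^4 - 4.59*p^3 - 0.24*p^2 + 5.94*p + 0.48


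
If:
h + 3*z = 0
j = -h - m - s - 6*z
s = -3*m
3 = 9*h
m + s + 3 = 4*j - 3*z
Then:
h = 1/3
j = 3/5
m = 2/15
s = -2/5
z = -1/9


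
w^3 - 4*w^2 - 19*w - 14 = (w - 7)*(w + 1)*(w + 2)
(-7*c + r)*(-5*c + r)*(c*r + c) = 35*c^3*r + 35*c^3 - 12*c^2*r^2 - 12*c^2*r + c*r^3 + c*r^2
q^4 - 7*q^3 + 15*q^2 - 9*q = q*(q - 3)^2*(q - 1)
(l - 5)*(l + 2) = l^2 - 3*l - 10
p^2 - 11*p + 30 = (p - 6)*(p - 5)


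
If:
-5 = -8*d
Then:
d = 5/8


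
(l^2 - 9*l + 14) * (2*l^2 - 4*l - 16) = 2*l^4 - 22*l^3 + 48*l^2 + 88*l - 224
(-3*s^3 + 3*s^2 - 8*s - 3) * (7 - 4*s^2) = 12*s^5 - 12*s^4 + 11*s^3 + 33*s^2 - 56*s - 21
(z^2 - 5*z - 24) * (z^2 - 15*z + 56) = z^4 - 20*z^3 + 107*z^2 + 80*z - 1344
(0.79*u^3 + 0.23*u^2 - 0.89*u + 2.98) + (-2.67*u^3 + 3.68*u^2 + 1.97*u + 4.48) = -1.88*u^3 + 3.91*u^2 + 1.08*u + 7.46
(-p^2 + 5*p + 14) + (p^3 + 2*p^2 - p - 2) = p^3 + p^2 + 4*p + 12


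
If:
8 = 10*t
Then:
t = 4/5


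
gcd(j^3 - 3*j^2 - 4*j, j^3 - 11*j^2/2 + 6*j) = j^2 - 4*j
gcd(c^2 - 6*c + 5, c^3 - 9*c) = 1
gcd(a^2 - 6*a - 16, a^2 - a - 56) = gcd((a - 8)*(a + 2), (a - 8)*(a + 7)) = a - 8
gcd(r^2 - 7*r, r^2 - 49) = r - 7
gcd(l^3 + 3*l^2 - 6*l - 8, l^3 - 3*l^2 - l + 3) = l + 1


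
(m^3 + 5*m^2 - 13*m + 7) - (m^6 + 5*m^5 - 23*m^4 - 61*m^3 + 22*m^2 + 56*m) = -m^6 - 5*m^5 + 23*m^4 + 62*m^3 - 17*m^2 - 69*m + 7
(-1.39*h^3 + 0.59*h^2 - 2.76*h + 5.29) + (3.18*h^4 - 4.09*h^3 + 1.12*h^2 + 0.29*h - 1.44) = 3.18*h^4 - 5.48*h^3 + 1.71*h^2 - 2.47*h + 3.85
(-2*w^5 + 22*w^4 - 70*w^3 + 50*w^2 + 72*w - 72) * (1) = -2*w^5 + 22*w^4 - 70*w^3 + 50*w^2 + 72*w - 72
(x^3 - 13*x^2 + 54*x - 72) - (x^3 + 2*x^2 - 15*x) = -15*x^2 + 69*x - 72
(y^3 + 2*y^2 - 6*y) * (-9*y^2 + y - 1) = -9*y^5 - 17*y^4 + 55*y^3 - 8*y^2 + 6*y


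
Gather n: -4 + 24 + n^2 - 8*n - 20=n^2 - 8*n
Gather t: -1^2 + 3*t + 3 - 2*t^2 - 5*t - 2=-2*t^2 - 2*t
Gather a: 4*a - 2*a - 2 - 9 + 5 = 2*a - 6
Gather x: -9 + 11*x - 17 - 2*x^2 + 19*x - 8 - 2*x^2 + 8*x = -4*x^2 + 38*x - 34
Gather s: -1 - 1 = -2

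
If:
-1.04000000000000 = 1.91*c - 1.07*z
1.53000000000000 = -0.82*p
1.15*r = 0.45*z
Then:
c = 0.56020942408377*z - 0.544502617801047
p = -1.87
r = 0.391304347826087*z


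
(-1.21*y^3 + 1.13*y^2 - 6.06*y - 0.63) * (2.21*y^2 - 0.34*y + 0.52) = -2.6741*y^5 + 2.9087*y^4 - 14.406*y^3 + 1.2557*y^2 - 2.937*y - 0.3276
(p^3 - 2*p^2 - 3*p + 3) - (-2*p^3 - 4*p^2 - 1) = 3*p^3 + 2*p^2 - 3*p + 4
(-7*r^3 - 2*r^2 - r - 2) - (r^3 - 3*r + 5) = -8*r^3 - 2*r^2 + 2*r - 7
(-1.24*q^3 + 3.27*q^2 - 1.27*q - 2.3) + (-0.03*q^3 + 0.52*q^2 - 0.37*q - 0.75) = -1.27*q^3 + 3.79*q^2 - 1.64*q - 3.05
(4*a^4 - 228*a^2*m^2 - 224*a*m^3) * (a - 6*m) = 4*a^5 - 24*a^4*m - 228*a^3*m^2 + 1144*a^2*m^3 + 1344*a*m^4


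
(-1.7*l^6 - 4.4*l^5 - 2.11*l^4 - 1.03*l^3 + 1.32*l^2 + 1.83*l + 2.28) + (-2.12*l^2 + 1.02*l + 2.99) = -1.7*l^6 - 4.4*l^5 - 2.11*l^4 - 1.03*l^3 - 0.8*l^2 + 2.85*l + 5.27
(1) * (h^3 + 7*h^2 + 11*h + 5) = h^3 + 7*h^2 + 11*h + 5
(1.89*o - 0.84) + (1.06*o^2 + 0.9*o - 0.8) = 1.06*o^2 + 2.79*o - 1.64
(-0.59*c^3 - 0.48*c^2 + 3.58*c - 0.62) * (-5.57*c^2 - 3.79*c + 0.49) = 3.2863*c^5 + 4.9097*c^4 - 18.4105*c^3 - 10.35*c^2 + 4.104*c - 0.3038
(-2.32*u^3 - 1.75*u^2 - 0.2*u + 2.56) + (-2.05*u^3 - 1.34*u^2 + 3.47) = -4.37*u^3 - 3.09*u^2 - 0.2*u + 6.03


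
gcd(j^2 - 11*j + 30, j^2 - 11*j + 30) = j^2 - 11*j + 30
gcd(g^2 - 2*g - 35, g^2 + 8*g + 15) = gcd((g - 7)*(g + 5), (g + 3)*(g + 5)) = g + 5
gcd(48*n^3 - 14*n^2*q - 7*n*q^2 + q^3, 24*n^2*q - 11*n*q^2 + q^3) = -8*n + q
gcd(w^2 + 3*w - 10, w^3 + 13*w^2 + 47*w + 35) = w + 5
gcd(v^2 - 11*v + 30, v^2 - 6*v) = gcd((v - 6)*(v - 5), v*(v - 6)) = v - 6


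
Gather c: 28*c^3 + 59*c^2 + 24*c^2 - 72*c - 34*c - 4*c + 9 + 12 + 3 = 28*c^3 + 83*c^2 - 110*c + 24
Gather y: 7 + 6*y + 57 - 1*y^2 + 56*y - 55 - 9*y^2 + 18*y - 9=-10*y^2 + 80*y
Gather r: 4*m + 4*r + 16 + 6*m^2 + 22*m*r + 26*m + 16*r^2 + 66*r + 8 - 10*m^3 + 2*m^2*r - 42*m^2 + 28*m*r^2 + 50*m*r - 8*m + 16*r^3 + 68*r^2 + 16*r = -10*m^3 - 36*m^2 + 22*m + 16*r^3 + r^2*(28*m + 84) + r*(2*m^2 + 72*m + 86) + 24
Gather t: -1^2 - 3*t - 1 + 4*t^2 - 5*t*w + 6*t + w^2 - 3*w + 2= 4*t^2 + t*(3 - 5*w) + w^2 - 3*w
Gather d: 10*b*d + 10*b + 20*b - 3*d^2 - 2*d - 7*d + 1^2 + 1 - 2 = 30*b - 3*d^2 + d*(10*b - 9)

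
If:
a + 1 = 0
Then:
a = -1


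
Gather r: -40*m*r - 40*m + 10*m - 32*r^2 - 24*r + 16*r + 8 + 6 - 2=-30*m - 32*r^2 + r*(-40*m - 8) + 12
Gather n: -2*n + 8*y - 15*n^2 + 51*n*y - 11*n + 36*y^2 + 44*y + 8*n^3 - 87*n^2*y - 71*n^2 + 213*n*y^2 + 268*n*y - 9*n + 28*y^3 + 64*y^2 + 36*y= 8*n^3 + n^2*(-87*y - 86) + n*(213*y^2 + 319*y - 22) + 28*y^3 + 100*y^2 + 88*y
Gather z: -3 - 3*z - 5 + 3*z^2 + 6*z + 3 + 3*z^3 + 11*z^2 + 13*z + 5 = 3*z^3 + 14*z^2 + 16*z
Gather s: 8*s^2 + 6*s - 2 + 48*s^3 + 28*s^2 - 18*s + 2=48*s^3 + 36*s^2 - 12*s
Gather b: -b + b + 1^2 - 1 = 0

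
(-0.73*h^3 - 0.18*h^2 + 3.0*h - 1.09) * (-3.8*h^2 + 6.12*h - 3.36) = 2.774*h^5 - 3.7836*h^4 - 10.0488*h^3 + 23.1068*h^2 - 16.7508*h + 3.6624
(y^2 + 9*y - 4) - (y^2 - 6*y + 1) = 15*y - 5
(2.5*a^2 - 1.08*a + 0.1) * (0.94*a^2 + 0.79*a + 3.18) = 2.35*a^4 + 0.9598*a^3 + 7.1908*a^2 - 3.3554*a + 0.318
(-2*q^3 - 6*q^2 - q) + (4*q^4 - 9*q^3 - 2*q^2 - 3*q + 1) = 4*q^4 - 11*q^3 - 8*q^2 - 4*q + 1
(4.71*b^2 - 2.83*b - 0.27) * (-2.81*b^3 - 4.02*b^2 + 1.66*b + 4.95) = -13.2351*b^5 - 10.9819*b^4 + 19.9539*b^3 + 19.7021*b^2 - 14.4567*b - 1.3365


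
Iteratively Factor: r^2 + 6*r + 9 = (r + 3)*(r + 3)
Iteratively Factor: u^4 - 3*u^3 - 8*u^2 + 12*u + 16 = (u + 1)*(u^3 - 4*u^2 - 4*u + 16) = (u - 4)*(u + 1)*(u^2 - 4) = (u - 4)*(u - 2)*(u + 1)*(u + 2)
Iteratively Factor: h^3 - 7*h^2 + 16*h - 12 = (h - 2)*(h^2 - 5*h + 6) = (h - 2)^2*(h - 3)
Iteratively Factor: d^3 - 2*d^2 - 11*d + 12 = (d - 4)*(d^2 + 2*d - 3) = (d - 4)*(d + 3)*(d - 1)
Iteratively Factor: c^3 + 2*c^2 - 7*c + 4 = (c + 4)*(c^2 - 2*c + 1) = (c - 1)*(c + 4)*(c - 1)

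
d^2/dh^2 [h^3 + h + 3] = 6*h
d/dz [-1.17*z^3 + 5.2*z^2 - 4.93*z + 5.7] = -3.51*z^2 + 10.4*z - 4.93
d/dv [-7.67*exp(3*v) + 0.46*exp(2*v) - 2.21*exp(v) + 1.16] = (-23.01*exp(2*v) + 0.92*exp(v) - 2.21)*exp(v)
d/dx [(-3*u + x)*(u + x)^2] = (-5*u + 3*x)*(u + x)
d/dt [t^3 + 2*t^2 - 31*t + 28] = 3*t^2 + 4*t - 31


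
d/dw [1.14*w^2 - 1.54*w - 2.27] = 2.28*w - 1.54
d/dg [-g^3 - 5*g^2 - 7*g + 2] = -3*g^2 - 10*g - 7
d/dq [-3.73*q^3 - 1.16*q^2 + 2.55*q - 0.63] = -11.19*q^2 - 2.32*q + 2.55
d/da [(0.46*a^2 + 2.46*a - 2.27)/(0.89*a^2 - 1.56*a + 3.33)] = (-2.907*a^2 + 7.1042*a + 4.6506)/(0.7921*a^4 - 2.7768*a^3 + 8.361*a^2 - 10.3896*a + 11.0889)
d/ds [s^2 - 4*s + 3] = 2*s - 4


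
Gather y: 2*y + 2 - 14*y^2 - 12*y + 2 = -14*y^2 - 10*y + 4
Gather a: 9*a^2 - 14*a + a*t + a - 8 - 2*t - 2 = 9*a^2 + a*(t - 13) - 2*t - 10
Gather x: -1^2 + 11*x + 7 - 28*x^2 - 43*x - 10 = -28*x^2 - 32*x - 4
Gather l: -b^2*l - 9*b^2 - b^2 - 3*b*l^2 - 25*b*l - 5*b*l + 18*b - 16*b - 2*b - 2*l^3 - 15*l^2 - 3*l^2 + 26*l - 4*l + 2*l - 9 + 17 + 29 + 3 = -10*b^2 - 2*l^3 + l^2*(-3*b - 18) + l*(-b^2 - 30*b + 24) + 40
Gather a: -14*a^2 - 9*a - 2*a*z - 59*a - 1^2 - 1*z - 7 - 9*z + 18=-14*a^2 + a*(-2*z - 68) - 10*z + 10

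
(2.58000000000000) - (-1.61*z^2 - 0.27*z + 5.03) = 1.61*z^2 + 0.27*z - 2.45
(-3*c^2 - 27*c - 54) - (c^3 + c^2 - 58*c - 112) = -c^3 - 4*c^2 + 31*c + 58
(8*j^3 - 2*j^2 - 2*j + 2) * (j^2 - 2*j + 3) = 8*j^5 - 18*j^4 + 26*j^3 - 10*j + 6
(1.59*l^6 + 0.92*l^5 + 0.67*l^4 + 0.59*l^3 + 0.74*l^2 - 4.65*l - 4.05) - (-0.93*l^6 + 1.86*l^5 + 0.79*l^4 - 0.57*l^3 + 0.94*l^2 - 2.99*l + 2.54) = 2.52*l^6 - 0.94*l^5 - 0.12*l^4 + 1.16*l^3 - 0.2*l^2 - 1.66*l - 6.59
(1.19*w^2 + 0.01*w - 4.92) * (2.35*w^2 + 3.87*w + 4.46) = 2.7965*w^4 + 4.6288*w^3 - 6.2159*w^2 - 18.9958*w - 21.9432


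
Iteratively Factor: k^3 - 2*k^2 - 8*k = (k - 4)*(k^2 + 2*k) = (k - 4)*(k + 2)*(k)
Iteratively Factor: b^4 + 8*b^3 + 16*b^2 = (b)*(b^3 + 8*b^2 + 16*b) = b*(b + 4)*(b^2 + 4*b) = b^2*(b + 4)*(b + 4)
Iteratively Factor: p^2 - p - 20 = (p - 5)*(p + 4)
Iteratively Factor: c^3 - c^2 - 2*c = (c - 2)*(c^2 + c) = c*(c - 2)*(c + 1)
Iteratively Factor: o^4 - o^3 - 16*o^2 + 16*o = (o + 4)*(o^3 - 5*o^2 + 4*o) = (o - 4)*(o + 4)*(o^2 - o) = o*(o - 4)*(o + 4)*(o - 1)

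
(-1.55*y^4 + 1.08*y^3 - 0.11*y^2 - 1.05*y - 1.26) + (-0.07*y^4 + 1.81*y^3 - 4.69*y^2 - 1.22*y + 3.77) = -1.62*y^4 + 2.89*y^3 - 4.8*y^2 - 2.27*y + 2.51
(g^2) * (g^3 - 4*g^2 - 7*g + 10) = g^5 - 4*g^4 - 7*g^3 + 10*g^2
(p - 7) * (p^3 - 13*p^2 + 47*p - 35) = p^4 - 20*p^3 + 138*p^2 - 364*p + 245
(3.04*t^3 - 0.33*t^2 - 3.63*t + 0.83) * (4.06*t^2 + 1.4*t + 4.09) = 12.3424*t^5 + 2.9162*t^4 - 2.7662*t^3 - 3.0619*t^2 - 13.6847*t + 3.3947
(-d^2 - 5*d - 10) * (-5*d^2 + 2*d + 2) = 5*d^4 + 23*d^3 + 38*d^2 - 30*d - 20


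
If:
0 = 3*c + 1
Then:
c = -1/3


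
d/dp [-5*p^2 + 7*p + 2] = 7 - 10*p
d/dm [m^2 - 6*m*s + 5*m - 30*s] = 2*m - 6*s + 5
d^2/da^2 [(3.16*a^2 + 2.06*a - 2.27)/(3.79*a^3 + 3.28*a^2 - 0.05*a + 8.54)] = (90.7811120000001*a^6 + 177.540276*a^5 - 234.035532*a^4 - 1837.25774*a^3 - 1475.143122*a^2 + 96.84834*a + 589.84645)/(54.439939*a^9 + 141.342744*a^8 + 120.168393*a^7 + 399.566434*a^6 + 635.389353*a^5 + 265.944828*a^4 + 820.828807*a^3 + 717.710994*a^2 - 10.93974*a + 622.835864)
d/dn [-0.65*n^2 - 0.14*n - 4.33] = -1.3*n - 0.14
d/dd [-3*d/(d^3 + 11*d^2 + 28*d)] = 3*(2*d + 11)/(d^2 + 11*d + 28)^2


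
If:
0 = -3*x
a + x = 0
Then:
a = 0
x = 0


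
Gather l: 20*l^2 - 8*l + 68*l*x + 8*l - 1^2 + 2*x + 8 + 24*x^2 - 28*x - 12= 20*l^2 + 68*l*x + 24*x^2 - 26*x - 5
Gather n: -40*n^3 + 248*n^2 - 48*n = -40*n^3 + 248*n^2 - 48*n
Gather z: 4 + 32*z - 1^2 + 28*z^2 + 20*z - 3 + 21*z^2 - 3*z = 49*z^2 + 49*z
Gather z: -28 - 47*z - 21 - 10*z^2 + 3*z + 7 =-10*z^2 - 44*z - 42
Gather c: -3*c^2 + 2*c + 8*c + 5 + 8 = -3*c^2 + 10*c + 13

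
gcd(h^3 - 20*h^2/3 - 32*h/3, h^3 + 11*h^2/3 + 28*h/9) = h^2 + 4*h/3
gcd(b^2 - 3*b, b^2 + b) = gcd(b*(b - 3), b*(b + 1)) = b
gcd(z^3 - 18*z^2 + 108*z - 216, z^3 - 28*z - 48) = z - 6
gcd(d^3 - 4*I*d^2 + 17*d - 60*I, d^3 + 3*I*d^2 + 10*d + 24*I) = d^2 + I*d + 12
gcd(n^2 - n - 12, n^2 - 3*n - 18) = n + 3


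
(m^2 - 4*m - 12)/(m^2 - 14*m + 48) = (m + 2)/(m - 8)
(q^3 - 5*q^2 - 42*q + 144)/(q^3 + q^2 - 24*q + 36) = (q - 8)/(q - 2)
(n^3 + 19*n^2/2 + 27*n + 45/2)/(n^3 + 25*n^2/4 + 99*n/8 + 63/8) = 4*(n + 5)/(4*n + 7)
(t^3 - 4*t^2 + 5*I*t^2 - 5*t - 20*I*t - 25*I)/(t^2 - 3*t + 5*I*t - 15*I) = (t^2 - 4*t - 5)/(t - 3)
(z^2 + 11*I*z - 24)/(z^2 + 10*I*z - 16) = (z + 3*I)/(z + 2*I)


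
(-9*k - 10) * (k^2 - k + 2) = -9*k^3 - k^2 - 8*k - 20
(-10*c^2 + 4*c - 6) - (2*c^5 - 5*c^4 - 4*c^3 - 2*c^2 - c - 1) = -2*c^5 + 5*c^4 + 4*c^3 - 8*c^2 + 5*c - 5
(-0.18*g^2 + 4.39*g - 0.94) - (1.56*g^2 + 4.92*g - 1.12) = -1.74*g^2 - 0.53*g + 0.18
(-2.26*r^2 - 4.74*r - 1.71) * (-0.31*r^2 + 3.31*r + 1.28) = 0.7006*r^4 - 6.0112*r^3 - 18.0521*r^2 - 11.7273*r - 2.1888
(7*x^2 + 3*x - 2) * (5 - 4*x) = -28*x^3 + 23*x^2 + 23*x - 10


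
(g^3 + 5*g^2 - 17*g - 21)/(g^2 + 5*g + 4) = (g^2 + 4*g - 21)/(g + 4)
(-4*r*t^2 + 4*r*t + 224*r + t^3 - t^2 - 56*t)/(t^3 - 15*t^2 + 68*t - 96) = (-4*r*t - 28*r + t^2 + 7*t)/(t^2 - 7*t + 12)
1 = 1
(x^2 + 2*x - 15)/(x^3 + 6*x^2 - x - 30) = (x - 3)/(x^2 + x - 6)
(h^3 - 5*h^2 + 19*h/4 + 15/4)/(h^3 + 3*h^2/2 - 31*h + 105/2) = (h + 1/2)/(h + 7)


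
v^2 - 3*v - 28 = (v - 7)*(v + 4)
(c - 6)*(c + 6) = c^2 - 36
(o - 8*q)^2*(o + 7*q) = o^3 - 9*o^2*q - 48*o*q^2 + 448*q^3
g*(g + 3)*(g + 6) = g^3 + 9*g^2 + 18*g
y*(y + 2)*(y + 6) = y^3 + 8*y^2 + 12*y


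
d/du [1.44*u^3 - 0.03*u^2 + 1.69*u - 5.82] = 4.32*u^2 - 0.06*u + 1.69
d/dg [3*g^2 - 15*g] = 6*g - 15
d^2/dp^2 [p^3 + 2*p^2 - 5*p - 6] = 6*p + 4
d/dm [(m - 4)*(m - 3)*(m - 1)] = 3*m^2 - 16*m + 19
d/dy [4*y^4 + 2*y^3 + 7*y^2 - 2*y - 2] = 16*y^3 + 6*y^2 + 14*y - 2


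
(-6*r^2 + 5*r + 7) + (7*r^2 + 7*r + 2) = r^2 + 12*r + 9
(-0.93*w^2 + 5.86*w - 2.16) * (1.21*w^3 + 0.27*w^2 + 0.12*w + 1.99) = -1.1253*w^5 + 6.8395*w^4 - 1.143*w^3 - 1.7307*w^2 + 11.4022*w - 4.2984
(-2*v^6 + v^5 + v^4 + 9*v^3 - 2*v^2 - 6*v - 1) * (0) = 0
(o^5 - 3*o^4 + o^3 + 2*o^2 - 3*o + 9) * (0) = 0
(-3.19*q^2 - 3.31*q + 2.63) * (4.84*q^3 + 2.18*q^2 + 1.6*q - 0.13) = -15.4396*q^5 - 22.9746*q^4 + 0.409399999999998*q^3 + 0.8521*q^2 + 4.6383*q - 0.3419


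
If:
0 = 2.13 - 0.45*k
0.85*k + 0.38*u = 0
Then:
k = 4.73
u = -10.59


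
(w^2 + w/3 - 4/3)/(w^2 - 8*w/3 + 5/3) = (3*w + 4)/(3*w - 5)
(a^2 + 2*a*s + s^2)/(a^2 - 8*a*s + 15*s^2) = (a^2 + 2*a*s + s^2)/(a^2 - 8*a*s + 15*s^2)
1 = 1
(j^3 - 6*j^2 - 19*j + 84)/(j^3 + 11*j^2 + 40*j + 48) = (j^2 - 10*j + 21)/(j^2 + 7*j + 12)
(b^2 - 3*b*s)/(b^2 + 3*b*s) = (b - 3*s)/(b + 3*s)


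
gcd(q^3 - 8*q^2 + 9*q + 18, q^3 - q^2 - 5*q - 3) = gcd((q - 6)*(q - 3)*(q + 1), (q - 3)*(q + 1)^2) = q^2 - 2*q - 3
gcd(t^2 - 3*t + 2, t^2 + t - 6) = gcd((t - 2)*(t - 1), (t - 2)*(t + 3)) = t - 2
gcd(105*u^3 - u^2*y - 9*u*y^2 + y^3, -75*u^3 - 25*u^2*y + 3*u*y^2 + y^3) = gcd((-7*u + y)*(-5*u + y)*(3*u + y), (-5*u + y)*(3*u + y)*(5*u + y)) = -15*u^2 - 2*u*y + y^2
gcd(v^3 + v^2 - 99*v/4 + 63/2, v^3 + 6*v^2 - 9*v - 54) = v + 6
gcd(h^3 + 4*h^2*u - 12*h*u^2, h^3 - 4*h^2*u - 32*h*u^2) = h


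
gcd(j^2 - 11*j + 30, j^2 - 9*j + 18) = j - 6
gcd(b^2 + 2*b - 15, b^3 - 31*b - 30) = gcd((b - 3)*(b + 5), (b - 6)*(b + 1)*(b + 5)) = b + 5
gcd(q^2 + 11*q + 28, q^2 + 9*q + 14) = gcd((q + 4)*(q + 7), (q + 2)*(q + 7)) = q + 7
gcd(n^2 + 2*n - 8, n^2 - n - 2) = n - 2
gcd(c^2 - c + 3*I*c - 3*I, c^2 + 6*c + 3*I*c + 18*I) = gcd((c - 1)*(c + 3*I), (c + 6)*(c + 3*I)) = c + 3*I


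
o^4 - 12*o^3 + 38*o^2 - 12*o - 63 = (o - 7)*(o - 3)^2*(o + 1)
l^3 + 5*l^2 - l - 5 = (l - 1)*(l + 1)*(l + 5)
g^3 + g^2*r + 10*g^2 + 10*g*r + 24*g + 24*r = (g + 4)*(g + 6)*(g + r)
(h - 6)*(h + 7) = h^2 + h - 42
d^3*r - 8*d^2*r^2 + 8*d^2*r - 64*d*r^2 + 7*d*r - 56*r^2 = (d + 7)*(d - 8*r)*(d*r + r)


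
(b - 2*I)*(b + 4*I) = b^2 + 2*I*b + 8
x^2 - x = x*(x - 1)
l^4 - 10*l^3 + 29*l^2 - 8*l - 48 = (l - 4)^2*(l - 3)*(l + 1)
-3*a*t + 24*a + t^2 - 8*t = (-3*a + t)*(t - 8)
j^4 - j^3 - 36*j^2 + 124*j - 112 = (j - 4)*(j - 2)^2*(j + 7)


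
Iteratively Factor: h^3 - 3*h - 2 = (h + 1)*(h^2 - h - 2) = (h - 2)*(h + 1)*(h + 1)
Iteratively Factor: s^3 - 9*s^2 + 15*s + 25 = (s - 5)*(s^2 - 4*s - 5) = (s - 5)*(s + 1)*(s - 5)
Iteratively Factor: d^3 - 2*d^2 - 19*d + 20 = (d - 1)*(d^2 - d - 20) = (d - 5)*(d - 1)*(d + 4)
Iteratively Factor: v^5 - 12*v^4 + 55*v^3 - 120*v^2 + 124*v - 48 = (v - 1)*(v^4 - 11*v^3 + 44*v^2 - 76*v + 48) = (v - 2)*(v - 1)*(v^3 - 9*v^2 + 26*v - 24) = (v - 4)*(v - 2)*(v - 1)*(v^2 - 5*v + 6) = (v - 4)*(v - 3)*(v - 2)*(v - 1)*(v - 2)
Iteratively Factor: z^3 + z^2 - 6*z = (z - 2)*(z^2 + 3*z) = z*(z - 2)*(z + 3)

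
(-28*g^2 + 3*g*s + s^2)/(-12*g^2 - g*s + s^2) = (7*g + s)/(3*g + s)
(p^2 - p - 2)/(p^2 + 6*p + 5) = (p - 2)/(p + 5)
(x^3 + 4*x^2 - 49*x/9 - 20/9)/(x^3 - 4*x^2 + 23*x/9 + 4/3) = (x + 5)/(x - 3)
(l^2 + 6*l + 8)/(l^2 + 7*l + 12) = (l + 2)/(l + 3)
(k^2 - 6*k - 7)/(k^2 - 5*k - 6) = (k - 7)/(k - 6)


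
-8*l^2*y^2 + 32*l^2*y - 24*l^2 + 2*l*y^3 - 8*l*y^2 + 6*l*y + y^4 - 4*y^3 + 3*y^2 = (-2*l + y)*(4*l + y)*(y - 3)*(y - 1)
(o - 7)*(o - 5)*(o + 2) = o^3 - 10*o^2 + 11*o + 70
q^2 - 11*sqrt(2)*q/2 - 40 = (q - 8*sqrt(2))*(q + 5*sqrt(2)/2)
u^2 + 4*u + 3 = (u + 1)*(u + 3)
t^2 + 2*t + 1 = (t + 1)^2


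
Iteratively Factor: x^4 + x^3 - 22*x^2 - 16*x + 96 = (x + 4)*(x^3 - 3*x^2 - 10*x + 24) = (x - 4)*(x + 4)*(x^2 + x - 6) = (x - 4)*(x + 3)*(x + 4)*(x - 2)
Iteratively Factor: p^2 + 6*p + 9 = (p + 3)*(p + 3)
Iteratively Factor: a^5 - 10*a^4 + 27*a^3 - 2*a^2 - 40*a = (a)*(a^4 - 10*a^3 + 27*a^2 - 2*a - 40) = a*(a + 1)*(a^3 - 11*a^2 + 38*a - 40) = a*(a - 2)*(a + 1)*(a^2 - 9*a + 20) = a*(a - 4)*(a - 2)*(a + 1)*(a - 5)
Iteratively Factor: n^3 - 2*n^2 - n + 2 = (n - 2)*(n^2 - 1) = (n - 2)*(n - 1)*(n + 1)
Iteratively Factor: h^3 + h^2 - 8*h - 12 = (h + 2)*(h^2 - h - 6) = (h - 3)*(h + 2)*(h + 2)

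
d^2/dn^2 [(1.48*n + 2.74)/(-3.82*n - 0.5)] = -74.312752/(3.82*n + 0.5)^3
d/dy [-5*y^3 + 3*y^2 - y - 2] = -15*y^2 + 6*y - 1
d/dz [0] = 0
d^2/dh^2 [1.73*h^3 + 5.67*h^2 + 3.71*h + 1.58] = 10.38*h + 11.34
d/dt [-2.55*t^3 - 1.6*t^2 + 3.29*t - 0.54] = -7.65*t^2 - 3.2*t + 3.29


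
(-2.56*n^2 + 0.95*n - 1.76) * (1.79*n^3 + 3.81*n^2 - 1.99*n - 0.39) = -4.5824*n^5 - 8.0531*n^4 + 5.5635*n^3 - 7.5977*n^2 + 3.1319*n + 0.6864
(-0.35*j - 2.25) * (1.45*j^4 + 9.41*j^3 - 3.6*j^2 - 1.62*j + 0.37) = -0.5075*j^5 - 6.556*j^4 - 19.9125*j^3 + 8.667*j^2 + 3.5155*j - 0.8325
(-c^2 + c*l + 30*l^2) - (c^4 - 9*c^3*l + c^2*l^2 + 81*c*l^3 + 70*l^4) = -c^4 + 9*c^3*l - c^2*l^2 - c^2 - 81*c*l^3 + c*l - 70*l^4 + 30*l^2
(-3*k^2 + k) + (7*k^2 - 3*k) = 4*k^2 - 2*k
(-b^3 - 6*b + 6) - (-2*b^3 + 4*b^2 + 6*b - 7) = b^3 - 4*b^2 - 12*b + 13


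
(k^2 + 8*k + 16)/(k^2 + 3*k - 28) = (k^2 + 8*k + 16)/(k^2 + 3*k - 28)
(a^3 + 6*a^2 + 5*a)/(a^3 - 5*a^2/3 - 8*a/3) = 3*(a + 5)/(3*a - 8)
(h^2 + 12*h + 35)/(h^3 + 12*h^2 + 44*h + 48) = (h^2 + 12*h + 35)/(h^3 + 12*h^2 + 44*h + 48)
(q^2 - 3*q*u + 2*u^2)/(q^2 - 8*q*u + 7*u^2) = (q - 2*u)/(q - 7*u)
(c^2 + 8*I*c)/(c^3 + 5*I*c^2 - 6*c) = (c + 8*I)/(c^2 + 5*I*c - 6)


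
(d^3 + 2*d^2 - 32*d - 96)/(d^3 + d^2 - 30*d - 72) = (d + 4)/(d + 3)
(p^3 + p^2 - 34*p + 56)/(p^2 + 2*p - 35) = (p^2 - 6*p + 8)/(p - 5)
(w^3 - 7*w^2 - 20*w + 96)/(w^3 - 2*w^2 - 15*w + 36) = (w - 8)/(w - 3)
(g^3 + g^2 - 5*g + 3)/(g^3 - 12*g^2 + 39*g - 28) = (g^2 + 2*g - 3)/(g^2 - 11*g + 28)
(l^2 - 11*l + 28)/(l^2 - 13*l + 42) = (l - 4)/(l - 6)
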